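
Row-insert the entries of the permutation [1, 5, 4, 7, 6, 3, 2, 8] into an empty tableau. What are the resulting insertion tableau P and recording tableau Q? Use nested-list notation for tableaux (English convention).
P = [[1, 2, 6, 8], [3, 7], [4], [5]], Q = [[1, 2, 4, 8], [3, 5], [6], [7]]

Insert each entry of the permutation into P by Schensted row insertion, recording in Q the position of each new cell.

Insert 1: appended to row 1. P = [[1]].
Insert 5: appended to row 1. P = [[1, 5]].
Insert 4: 4 bumps 5 from row 1; 5 starts row 2. P = [[1, 4], [5]].
Insert 7: appended to row 1. P = [[1, 4, 7], [5]].
Insert 6: 6 bumps 7 from row 1; 7 appends to row 2. P = [[1, 4, 6], [5, 7]].
Insert 3: 3 bumps 4 from row 1; 4 bumps 5 from row 2; 5 starts row 3. P = [[1, 3, 6], [4, 7], [5]].
Insert 2: 2 bumps 3 from row 1; 3 bumps 4 from row 2; 4 bumps 5 from row 3; 5 starts row 4. P = [[1, 2, 6], [3, 7], [4], [5]].
Insert 8: appended to row 1. P = [[1, 2, 6, 8], [3, 7], [4], [5]].

So P = [[1, 2, 6, 8], [3, 7], [4], [5]], Q = [[1, 2, 4, 8], [3, 5], [6], [7]].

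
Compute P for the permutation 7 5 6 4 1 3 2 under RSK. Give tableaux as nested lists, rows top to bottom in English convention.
Insert 7: appended to row 1. P = [[7]].
Insert 5: 5 bumps 7 from row 1; 7 starts row 2. P = [[5], [7]].
Insert 6: appended to row 1. P = [[5, 6], [7]].
Insert 4: 4 bumps 5 from row 1; 5 bumps 7 from row 2; 7 starts row 3. P = [[4, 6], [5], [7]].
Insert 1: 1 bumps 4 from row 1; 4 bumps 5 from row 2; 5 bumps 7 from row 3; 7 starts row 4. P = [[1, 6], [4], [5], [7]].
Insert 3: 3 bumps 6 from row 1; 6 appends to row 2. P = [[1, 3], [4, 6], [5], [7]].
Insert 2: 2 bumps 3 from row 1; 3 bumps 4 from row 2; 4 bumps 5 from row 3; 5 bumps 7 from row 4; 7 starts row 5. P = [[1, 2], [3, 6], [4], [5], [7]].

So P = [[1, 2], [3, 6], [4], [5], [7]].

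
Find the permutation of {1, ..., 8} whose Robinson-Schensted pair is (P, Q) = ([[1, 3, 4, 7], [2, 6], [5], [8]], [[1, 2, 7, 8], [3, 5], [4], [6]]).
5 8 6 2 3 1 4 7

Reverse the RSK construction: for i from n down to 1, find the cell of Q containing i, remove the entry at that cell from P, and reverse-bump it up through P; the value ejected from row 1 is w(i).

Step i=8: Q has 8 at row 1, column 4; remove that cell from P, ejecting 7. So w(8) = 7. P is now [[1, 3, 4], [2, 6], [5], [8]].
Step i=7: Q has 7 at row 1, column 3; remove that cell from P, ejecting 4. So w(7) = 4. P is now [[1, 3], [2, 6], [5], [8]].
Step i=6: Q has 6 at row 4, column 1; remove 8 from row 4 of P and reverse-bump: 8 enters row 3 and ejects 5; 5 enters row 2 and ejects 2; 2 enters row 1 and ejects 1. So w(6) = 1. P is now [[2, 3], [5, 6], [8]].
Step i=5: Q has 5 at row 2, column 2; remove 6 from row 2 of P and reverse-bump: 6 enters row 1 and ejects 3. So w(5) = 3. P is now [[2, 6], [5], [8]].
Step i=4: Q has 4 at row 3, column 1; remove 8 from row 3 of P and reverse-bump: 8 enters row 2 and ejects 5; 5 enters row 1 and ejects 2. So w(4) = 2. P is now [[5, 6], [8]].
Step i=3: Q has 3 at row 2, column 1; remove 8 from row 2 of P and reverse-bump: 8 enters row 1 and ejects 6. So w(3) = 6. P is now [[5, 8]].
Step i=2: Q has 2 at row 1, column 2; remove that cell from P, ejecting 8. So w(2) = 8. P is now [[5]].
Step i=1: Q has 1 at row 1, column 1; remove that cell from P, ejecting 5. So w(1) = 5. P is now [].

So w = 5 8 6 2 3 1 4 7.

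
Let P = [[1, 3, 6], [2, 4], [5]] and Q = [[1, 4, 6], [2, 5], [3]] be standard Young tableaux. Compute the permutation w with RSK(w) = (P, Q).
Reverse RSK: for i = n, n-1, ..., 1, locate i in Q, remove the corresponding corner cell from P, and reverse-bump its entry up through P; the value ejected from row 1 is w(i).

So w = 5 2 1 4 3 6.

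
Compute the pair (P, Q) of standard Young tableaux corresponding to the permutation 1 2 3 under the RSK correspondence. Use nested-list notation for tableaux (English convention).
P = [[1, 2, 3]], Q = [[1, 2, 3]]

Insert each entry of the permutation into P by Schensted row insertion, recording in Q the position of each new cell.

Insert 1: appended to row 1. P = [[1]].
Insert 2: appended to row 1. P = [[1, 2]].
Insert 3: appended to row 1. P = [[1, 2, 3]].

So P = [[1, 2, 3]], Q = [[1, 2, 3]].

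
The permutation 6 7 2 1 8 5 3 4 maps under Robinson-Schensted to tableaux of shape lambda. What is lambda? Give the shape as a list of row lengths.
Row-insert each entry into an empty tableau.

After inserting 6: P = [[6]].
After inserting 7: P = [[6, 7]].
After inserting 2: P = [[2, 7], [6]].
After inserting 1: P = [[1, 7], [2], [6]].
After inserting 8: P = [[1, 7, 8], [2], [6]].
After inserting 5: P = [[1, 5, 8], [2, 7], [6]].
After inserting 3: P = [[1, 3, 8], [2, 5], [6, 7]].
After inserting 4: P = [[1, 3, 4], [2, 5, 8], [6, 7]].

The final insertion tableau P = [[1, 3, 4], [2, 5, 8], [6, 7]] has shape [3, 3, 2].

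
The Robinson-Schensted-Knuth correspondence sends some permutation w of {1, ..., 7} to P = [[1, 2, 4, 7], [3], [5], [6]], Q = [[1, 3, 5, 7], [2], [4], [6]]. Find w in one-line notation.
6 1 5 3 4 2 7

Reverse the RSK construction: for i from n down to 1, find the cell of Q containing i, remove the entry at that cell from P, and reverse-bump it up through P; the value ejected from row 1 is w(i).

Step i=7: Q has 7 at row 1, column 4; remove that cell from P, ejecting 7. So w(7) = 7. P is now [[1, 2, 4], [3], [5], [6]].
Step i=6: Q has 6 at row 4, column 1; remove 6 from row 4 of P and reverse-bump: 6 enters row 3 and ejects 5; 5 enters row 2 and ejects 3; 3 enters row 1 and ejects 2. So w(6) = 2. P is now [[1, 3, 4], [5], [6]].
Step i=5: Q has 5 at row 1, column 3; remove that cell from P, ejecting 4. So w(5) = 4. P is now [[1, 3], [5], [6]].
Step i=4: Q has 4 at row 3, column 1; remove 6 from row 3 of P and reverse-bump: 6 enters row 2 and ejects 5; 5 enters row 1 and ejects 3. So w(4) = 3. P is now [[1, 5], [6]].
Step i=3: Q has 3 at row 1, column 2; remove that cell from P, ejecting 5. So w(3) = 5. P is now [[1], [6]].
Step i=2: Q has 2 at row 2, column 1; remove 6 from row 2 of P and reverse-bump: 6 enters row 1 and ejects 1. So w(2) = 1. P is now [[6]].
Step i=1: Q has 1 at row 1, column 1; remove that cell from P, ejecting 6. So w(1) = 6. P is now [].

So w = 6 1 5 3 4 2 7.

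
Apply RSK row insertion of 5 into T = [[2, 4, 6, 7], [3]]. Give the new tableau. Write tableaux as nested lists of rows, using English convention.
In row 1, 5 replaces 6 (the leftmost entry greater than 5); 6 is bumped to row 2. 6 is appended to row 2. The new tableau is [[2, 4, 5, 7], [3, 6]].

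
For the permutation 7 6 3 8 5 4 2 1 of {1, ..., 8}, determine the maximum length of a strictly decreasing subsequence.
6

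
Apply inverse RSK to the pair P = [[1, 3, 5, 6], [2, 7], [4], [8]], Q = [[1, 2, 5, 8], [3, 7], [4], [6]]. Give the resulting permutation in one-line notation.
2 8 4 3 7 1 5 6

Reverse the RSK construction: for i from n down to 1, find the cell of Q containing i, remove the entry at that cell from P, and reverse-bump it up through P; the value ejected from row 1 is w(i).

Step i=8: Q has 8 at row 1, column 4; remove that cell from P, ejecting 6. So w(8) = 6. P is now [[1, 3, 5], [2, 7], [4], [8]].
Step i=7: Q has 7 at row 2, column 2; remove 7 from row 2 of P and reverse-bump: 7 enters row 1 and ejects 5. So w(7) = 5. P is now [[1, 3, 7], [2], [4], [8]].
Step i=6: Q has 6 at row 4, column 1; remove 8 from row 4 of P and reverse-bump: 8 enters row 3 and ejects 4; 4 enters row 2 and ejects 2; 2 enters row 1 and ejects 1. So w(6) = 1. P is now [[2, 3, 7], [4], [8]].
Step i=5: Q has 5 at row 1, column 3; remove that cell from P, ejecting 7. So w(5) = 7. P is now [[2, 3], [4], [8]].
Step i=4: Q has 4 at row 3, column 1; remove 8 from row 3 of P and reverse-bump: 8 enters row 2 and ejects 4; 4 enters row 1 and ejects 3. So w(4) = 3. P is now [[2, 4], [8]].
Step i=3: Q has 3 at row 2, column 1; remove 8 from row 2 of P and reverse-bump: 8 enters row 1 and ejects 4. So w(3) = 4. P is now [[2, 8]].
Step i=2: Q has 2 at row 1, column 2; remove that cell from P, ejecting 8. So w(2) = 8. P is now [[2]].
Step i=1: Q has 1 at row 1, column 1; remove that cell from P, ejecting 2. So w(1) = 2. P is now [].

So w = 2 8 4 3 7 1 5 6.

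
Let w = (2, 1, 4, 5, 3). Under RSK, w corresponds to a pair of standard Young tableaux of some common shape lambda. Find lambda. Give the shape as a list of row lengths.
Row-insert each entry into an empty tableau.

After inserting 2: P = [[2]].
After inserting 1: P = [[1], [2]].
After inserting 4: P = [[1, 4], [2]].
After inserting 5: P = [[1, 4, 5], [2]].
After inserting 3: P = [[1, 3, 5], [2, 4]].

The final insertion tableau P = [[1, 3, 5], [2, 4]] has shape [3, 2].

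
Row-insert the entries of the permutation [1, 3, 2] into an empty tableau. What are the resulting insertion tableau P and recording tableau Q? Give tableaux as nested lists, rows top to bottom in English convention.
P = [[1, 2], [3]], Q = [[1, 2], [3]]

Insert each entry of the permutation into P by Schensted row insertion, recording in Q the position of each new cell.

Insert 1: appended to row 1. P = [[1]].
Insert 3: appended to row 1. P = [[1, 3]].
Insert 2: 2 bumps 3 from row 1; 3 starts row 2. P = [[1, 2], [3]].

So P = [[1, 2], [3]], Q = [[1, 2], [3]].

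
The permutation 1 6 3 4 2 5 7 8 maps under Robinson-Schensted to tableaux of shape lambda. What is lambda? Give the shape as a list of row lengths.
[6, 1, 1]

Row-insert each entry into an empty tableau.

After inserting 1: P = [[1]].
After inserting 6: P = [[1, 6]].
After inserting 3: P = [[1, 3], [6]].
After inserting 4: P = [[1, 3, 4], [6]].
After inserting 2: P = [[1, 2, 4], [3], [6]].
After inserting 5: P = [[1, 2, 4, 5], [3], [6]].
After inserting 7: P = [[1, 2, 4, 5, 7], [3], [6]].
After inserting 8: P = [[1, 2, 4, 5, 7, 8], [3], [6]].

The final insertion tableau P = [[1, 2, 4, 5, 7, 8], [3], [6]] has shape [6, 1, 1].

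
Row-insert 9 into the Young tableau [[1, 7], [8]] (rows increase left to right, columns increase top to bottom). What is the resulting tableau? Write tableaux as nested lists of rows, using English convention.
9 is larger than every entry of row 1, so it is appended to row 1. The new tableau is [[1, 7, 9], [8]].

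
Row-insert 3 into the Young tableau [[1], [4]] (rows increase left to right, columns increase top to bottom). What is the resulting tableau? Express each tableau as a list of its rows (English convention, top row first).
3 is larger than every entry of row 1, so it is appended to row 1. The new tableau is [[1, 3], [4]].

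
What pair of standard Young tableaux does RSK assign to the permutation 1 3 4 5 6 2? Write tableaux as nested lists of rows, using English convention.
Insert each entry of the permutation into P by Schensted row insertion, recording in Q the position of each new cell.

Insert 1: appended to row 1. P = [[1]].
Insert 3: appended to row 1. P = [[1, 3]].
Insert 4: appended to row 1. P = [[1, 3, 4]].
Insert 5: appended to row 1. P = [[1, 3, 4, 5]].
Insert 6: appended to row 1. P = [[1, 3, 4, 5, 6]].
Insert 2: 2 bumps 3 from row 1; 3 starts row 2. P = [[1, 2, 4, 5, 6], [3]].

So P = [[1, 2, 4, 5, 6], [3]], Q = [[1, 2, 3, 4, 5], [6]].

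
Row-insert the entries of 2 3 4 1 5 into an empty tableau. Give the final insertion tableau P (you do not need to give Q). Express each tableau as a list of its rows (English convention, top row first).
Insert 2: appended to row 1. P = [[2]].
Insert 3: appended to row 1. P = [[2, 3]].
Insert 4: appended to row 1. P = [[2, 3, 4]].
Insert 1: 1 bumps 2 from row 1; 2 starts row 2. P = [[1, 3, 4], [2]].
Insert 5: appended to row 1. P = [[1, 3, 4, 5], [2]].

So P = [[1, 3, 4, 5], [2]].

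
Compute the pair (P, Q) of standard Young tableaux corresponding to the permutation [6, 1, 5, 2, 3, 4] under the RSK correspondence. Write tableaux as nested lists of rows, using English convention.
P = [[1, 2, 3, 4], [5], [6]], Q = [[1, 3, 5, 6], [2], [4]]

Insert each entry of the permutation into P by Schensted row insertion, recording in Q the position of each new cell.

Insert 6: appended to row 1. P = [[6]].
Insert 1: 1 bumps 6 from row 1; 6 starts row 2. P = [[1], [6]].
Insert 5: appended to row 1. P = [[1, 5], [6]].
Insert 2: 2 bumps 5 from row 1; 5 bumps 6 from row 2; 6 starts row 3. P = [[1, 2], [5], [6]].
Insert 3: appended to row 1. P = [[1, 2, 3], [5], [6]].
Insert 4: appended to row 1. P = [[1, 2, 3, 4], [5], [6]].

So P = [[1, 2, 3, 4], [5], [6]], Q = [[1, 3, 5, 6], [2], [4]].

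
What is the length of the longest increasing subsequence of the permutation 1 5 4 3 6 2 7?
4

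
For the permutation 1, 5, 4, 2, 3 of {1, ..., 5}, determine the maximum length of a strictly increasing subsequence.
3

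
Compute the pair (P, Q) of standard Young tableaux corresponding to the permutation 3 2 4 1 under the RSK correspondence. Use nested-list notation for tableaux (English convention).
P = [[1, 4], [2], [3]], Q = [[1, 3], [2], [4]]

Insert each entry of the permutation into P by Schensted row insertion, recording in Q the position of each new cell.

Insert 3: appended to row 1. P = [[3]].
Insert 2: 2 bumps 3 from row 1; 3 starts row 2. P = [[2], [3]].
Insert 4: appended to row 1. P = [[2, 4], [3]].
Insert 1: 1 bumps 2 from row 1; 2 bumps 3 from row 2; 3 starts row 3. P = [[1, 4], [2], [3]].

So P = [[1, 4], [2], [3]], Q = [[1, 3], [2], [4]].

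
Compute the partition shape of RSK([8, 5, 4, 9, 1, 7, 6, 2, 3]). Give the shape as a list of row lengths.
[3, 2, 2, 2]

Row-insert each entry into an empty tableau.

After inserting 8: P = [[8]].
After inserting 5: P = [[5], [8]].
After inserting 4: P = [[4], [5], [8]].
After inserting 9: P = [[4, 9], [5], [8]].
After inserting 1: P = [[1, 9], [4], [5], [8]].
After inserting 7: P = [[1, 7], [4, 9], [5], [8]].
After inserting 6: P = [[1, 6], [4, 7], [5, 9], [8]].
After inserting 2: P = [[1, 2], [4, 6], [5, 7], [8, 9]].
After inserting 3: P = [[1, 2, 3], [4, 6], [5, 7], [8, 9]].

The final insertion tableau P = [[1, 2, 3], [4, 6], [5, 7], [8, 9]] has shape [3, 2, 2, 2].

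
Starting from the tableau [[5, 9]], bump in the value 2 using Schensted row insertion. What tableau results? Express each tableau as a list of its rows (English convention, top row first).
[[2, 9], [5]]

In row 1, 2 replaces 5 (the leftmost entry greater than 2); 5 is bumped to row 2. 5 starts a new row 2. The new tableau is [[2, 9], [5]].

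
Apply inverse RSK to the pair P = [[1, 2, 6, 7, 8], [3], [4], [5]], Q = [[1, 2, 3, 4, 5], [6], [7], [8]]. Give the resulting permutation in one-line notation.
Reverse the RSK construction: for i from n down to 1, find the cell of Q containing i, remove the entry at that cell from P, and reverse-bump it up through P; the value ejected from row 1 is w(i).

Step i=8: Q has 8 at row 4, column 1; remove 5 from row 4 of P and reverse-bump: 5 enters row 3 and ejects 4; 4 enters row 2 and ejects 3; 3 enters row 1 and ejects 2. So w(8) = 2. P is now [[1, 3, 6, 7, 8], [4], [5]].
Step i=7: Q has 7 at row 3, column 1; remove 5 from row 3 of P and reverse-bump: 5 enters row 2 and ejects 4; 4 enters row 1 and ejects 3. So w(7) = 3. P is now [[1, 4, 6, 7, 8], [5]].
Step i=6: Q has 6 at row 2, column 1; remove 5 from row 2 of P and reverse-bump: 5 enters row 1 and ejects 4. So w(6) = 4. P is now [[1, 5, 6, 7, 8]].
Step i=5: Q has 5 at row 1, column 5; remove that cell from P, ejecting 8. So w(5) = 8. P is now [[1, 5, 6, 7]].
Step i=4: Q has 4 at row 1, column 4; remove that cell from P, ejecting 7. So w(4) = 7. P is now [[1, 5, 6]].
Step i=3: Q has 3 at row 1, column 3; remove that cell from P, ejecting 6. So w(3) = 6. P is now [[1, 5]].
Step i=2: Q has 2 at row 1, column 2; remove that cell from P, ejecting 5. So w(2) = 5. P is now [[1]].
Step i=1: Q has 1 at row 1, column 1; remove that cell from P, ejecting 1. So w(1) = 1. P is now [].

So w = 1 5 6 7 8 4 3 2.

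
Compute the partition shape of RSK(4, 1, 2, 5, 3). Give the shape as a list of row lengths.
Row-insert each entry into an empty tableau.

After inserting 4: P = [[4]].
After inserting 1: P = [[1], [4]].
After inserting 2: P = [[1, 2], [4]].
After inserting 5: P = [[1, 2, 5], [4]].
After inserting 3: P = [[1, 2, 3], [4, 5]].

The final insertion tableau P = [[1, 2, 3], [4, 5]] has shape [3, 2].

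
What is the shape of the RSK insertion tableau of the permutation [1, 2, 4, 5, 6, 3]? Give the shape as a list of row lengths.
Row-insert each entry into an empty tableau.

After inserting 1: P = [[1]].
After inserting 2: P = [[1, 2]].
After inserting 4: P = [[1, 2, 4]].
After inserting 5: P = [[1, 2, 4, 5]].
After inserting 6: P = [[1, 2, 4, 5, 6]].
After inserting 3: P = [[1, 2, 3, 5, 6], [4]].

The final insertion tableau P = [[1, 2, 3, 5, 6], [4]] has shape [5, 1].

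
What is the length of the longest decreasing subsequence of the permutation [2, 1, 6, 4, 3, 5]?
3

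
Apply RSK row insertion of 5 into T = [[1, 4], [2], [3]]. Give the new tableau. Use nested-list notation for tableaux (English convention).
5 is larger than every entry of row 1, so it is appended to row 1. The new tableau is [[1, 4, 5], [2], [3]].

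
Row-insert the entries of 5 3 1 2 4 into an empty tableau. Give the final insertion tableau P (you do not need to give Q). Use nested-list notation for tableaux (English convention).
After inserting 5: P = [[5]].
After inserting 3: P = [[3], [5]].
After inserting 1: P = [[1], [3], [5]].
After inserting 2: P = [[1, 2], [3], [5]].
After inserting 4: P = [[1, 2, 4], [3], [5]].

So P = [[1, 2, 4], [3], [5]].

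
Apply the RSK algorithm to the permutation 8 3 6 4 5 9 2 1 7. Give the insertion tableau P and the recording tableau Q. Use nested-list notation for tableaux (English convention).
P = [[1, 4, 5, 7], [2, 9], [3], [6], [8]], Q = [[1, 3, 5, 6], [2, 9], [4], [7], [8]]

Insert each entry of the permutation into P by Schensted row insertion, recording in Q the position of each new cell.

Insert 8: appended to row 1. P = [[8]], Q = [[1]].
Insert 3: 3 bumps 8 from row 1; 8 starts row 2. P = [[3], [8]], Q = [[1], [2]].
Insert 6: appended to row 1. P = [[3, 6], [8]], Q = [[1, 3], [2]].
Insert 4: 4 bumps 6 from row 1; 6 bumps 8 from row 2; 8 starts row 3. P = [[3, 4], [6], [8]], Q = [[1, 3], [2], [4]].
Insert 5: appended to row 1. P = [[3, 4, 5], [6], [8]], Q = [[1, 3, 5], [2], [4]].
Insert 9: appended to row 1. P = [[3, 4, 5, 9], [6], [8]], Q = [[1, 3, 5, 6], [2], [4]].
Insert 2: 2 bumps 3 from row 1; 3 bumps 6 from row 2; 6 bumps 8 from row 3; 8 starts row 4. P = [[2, 4, 5, 9], [3], [6], [8]], Q = [[1, 3, 5, 6], [2], [4], [7]].
Insert 1: 1 bumps 2 from row 1; 2 bumps 3 from row 2; 3 bumps 6 from row 3; 6 bumps 8 from row 4; 8 starts row 5. P = [[1, 4, 5, 9], [2], [3], [6], [8]], Q = [[1, 3, 5, 6], [2], [4], [7], [8]].
Insert 7: 7 bumps 9 from row 1; 9 appends to row 2. P = [[1, 4, 5, 7], [2, 9], [3], [6], [8]], Q = [[1, 3, 5, 6], [2, 9], [4], [7], [8]].

So P = [[1, 4, 5, 7], [2, 9], [3], [6], [8]], Q = [[1, 3, 5, 6], [2, 9], [4], [7], [8]].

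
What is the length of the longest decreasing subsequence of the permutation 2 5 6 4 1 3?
3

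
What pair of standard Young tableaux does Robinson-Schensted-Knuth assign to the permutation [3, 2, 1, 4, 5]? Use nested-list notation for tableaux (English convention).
Insert each entry of the permutation into P by Schensted row insertion, recording in Q the position of each new cell.

Insert 3: appended to row 1. P = [[3]].
Insert 2: 2 bumps 3 from row 1; 3 starts row 2. P = [[2], [3]].
Insert 1: 1 bumps 2 from row 1; 2 bumps 3 from row 2; 3 starts row 3. P = [[1], [2], [3]].
Insert 4: appended to row 1. P = [[1, 4], [2], [3]].
Insert 5: appended to row 1. P = [[1, 4, 5], [2], [3]].

So P = [[1, 4, 5], [2], [3]], Q = [[1, 4, 5], [2], [3]].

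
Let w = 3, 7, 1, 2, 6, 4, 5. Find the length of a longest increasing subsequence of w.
4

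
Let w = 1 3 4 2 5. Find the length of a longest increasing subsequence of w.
4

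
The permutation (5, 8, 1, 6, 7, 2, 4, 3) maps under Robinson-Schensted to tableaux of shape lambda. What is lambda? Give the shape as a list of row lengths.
[3, 3, 1, 1]

Row-insert each entry into an empty tableau.

After inserting 5: P = [[5]].
After inserting 8: P = [[5, 8]].
After inserting 1: P = [[1, 8], [5]].
After inserting 6: P = [[1, 6], [5, 8]].
After inserting 7: P = [[1, 6, 7], [5, 8]].
After inserting 2: P = [[1, 2, 7], [5, 6], [8]].
After inserting 4: P = [[1, 2, 4], [5, 6, 7], [8]].
After inserting 3: P = [[1, 2, 3], [4, 6, 7], [5], [8]].

The final insertion tableau P = [[1, 2, 3], [4, 6, 7], [5], [8]] has shape [3, 3, 1, 1].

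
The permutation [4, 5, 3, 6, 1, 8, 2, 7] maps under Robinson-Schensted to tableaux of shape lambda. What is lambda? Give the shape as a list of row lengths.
Row-insert each entry into an empty tableau.

After inserting 4: P = [[4]].
After inserting 5: P = [[4, 5]].
After inserting 3: P = [[3, 5], [4]].
After inserting 6: P = [[3, 5, 6], [4]].
After inserting 1: P = [[1, 5, 6], [3], [4]].
After inserting 8: P = [[1, 5, 6, 8], [3], [4]].
After inserting 2: P = [[1, 2, 6, 8], [3, 5], [4]].
After inserting 7: P = [[1, 2, 6, 7], [3, 5, 8], [4]].

The final insertion tableau P = [[1, 2, 6, 7], [3, 5, 8], [4]] has shape [4, 3, 1].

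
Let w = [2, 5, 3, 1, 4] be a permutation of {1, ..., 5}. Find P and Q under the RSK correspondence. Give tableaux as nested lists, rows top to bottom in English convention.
P = [[1, 3, 4], [2], [5]], Q = [[1, 2, 5], [3], [4]]

Insert each entry of the permutation into P by Schensted row insertion, recording in Q the position of each new cell.

Insert 2: appended to row 1. P = [[2]], Q = [[1]].
Insert 5: appended to row 1. P = [[2, 5]], Q = [[1, 2]].
Insert 3: 3 bumps 5 from row 1; 5 starts row 2. P = [[2, 3], [5]], Q = [[1, 2], [3]].
Insert 1: 1 bumps 2 from row 1; 2 bumps 5 from row 2; 5 starts row 3. P = [[1, 3], [2], [5]], Q = [[1, 2], [3], [4]].
Insert 4: appended to row 1. P = [[1, 3, 4], [2], [5]], Q = [[1, 2, 5], [3], [4]].

So P = [[1, 3, 4], [2], [5]], Q = [[1, 2, 5], [3], [4]].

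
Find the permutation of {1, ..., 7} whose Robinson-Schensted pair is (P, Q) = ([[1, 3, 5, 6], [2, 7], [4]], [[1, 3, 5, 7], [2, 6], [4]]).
Reverse the RSK construction: for i from n down to 1, find the cell of Q containing i, remove the entry at that cell from P, and reverse-bump it up through P; the value ejected from row 1 is w(i).

Step i=7: Q has 7 at row 1, column 4; remove that cell from P, ejecting 6. So w(7) = 6. P is now [[1, 3, 5], [2, 7], [4]].
Step i=6: Q has 6 at row 2, column 2; remove 7 from row 2 of P and reverse-bump: 7 enters row 1 and ejects 5. So w(6) = 5. P is now [[1, 3, 7], [2], [4]].
Step i=5: Q has 5 at row 1, column 3; remove that cell from P, ejecting 7. So w(5) = 7. P is now [[1, 3], [2], [4]].
Step i=4: Q has 4 at row 3, column 1; remove 4 from row 3 of P and reverse-bump: 4 enters row 2 and ejects 2; 2 enters row 1 and ejects 1. So w(4) = 1. P is now [[2, 3], [4]].
Step i=3: Q has 3 at row 1, column 2; remove that cell from P, ejecting 3. So w(3) = 3. P is now [[2], [4]].
Step i=2: Q has 2 at row 2, column 1; remove 4 from row 2 of P and reverse-bump: 4 enters row 1 and ejects 2. So w(2) = 2. P is now [[4]].
Step i=1: Q has 1 at row 1, column 1; remove that cell from P, ejecting 4. So w(1) = 4. P is now [].

So w = 4 2 3 1 7 5 6.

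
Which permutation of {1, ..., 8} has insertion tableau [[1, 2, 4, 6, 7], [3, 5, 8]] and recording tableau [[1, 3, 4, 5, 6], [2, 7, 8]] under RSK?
3 1 2 5 6 8 4 7

Reverse the RSK construction: for i from n down to 1, find the cell of Q containing i, remove the entry at that cell from P, and reverse-bump it up through P; the value ejected from row 1 is w(i).

Step i=8: Q has 8 at row 2, column 3; remove 8 from row 2 of P and reverse-bump: 8 enters row 1 and ejects 7. So w(8) = 7. P is now [[1, 2, 4, 6, 8], [3, 5]].
Step i=7: Q has 7 at row 2, column 2; remove 5 from row 2 of P and reverse-bump: 5 enters row 1 and ejects 4. So w(7) = 4. P is now [[1, 2, 5, 6, 8], [3]].
Step i=6: Q has 6 at row 1, column 5; remove that cell from P, ejecting 8. So w(6) = 8. P is now [[1, 2, 5, 6], [3]].
Step i=5: Q has 5 at row 1, column 4; remove that cell from P, ejecting 6. So w(5) = 6. P is now [[1, 2, 5], [3]].
Step i=4: Q has 4 at row 1, column 3; remove that cell from P, ejecting 5. So w(4) = 5. P is now [[1, 2], [3]].
Step i=3: Q has 3 at row 1, column 2; remove that cell from P, ejecting 2. So w(3) = 2. P is now [[1], [3]].
Step i=2: Q has 2 at row 2, column 1; remove 3 from row 2 of P and reverse-bump: 3 enters row 1 and ejects 1. So w(2) = 1. P is now [[3]].
Step i=1: Q has 1 at row 1, column 1; remove that cell from P, ejecting 3. So w(1) = 3. P is now [].

So w = 3 1 2 5 6 8 4 7.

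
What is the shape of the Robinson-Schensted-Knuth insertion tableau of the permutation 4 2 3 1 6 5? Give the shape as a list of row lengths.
[3, 2, 1]

Row-insert each entry into an empty tableau.

After inserting 4: P = [[4]].
After inserting 2: P = [[2], [4]].
After inserting 3: P = [[2, 3], [4]].
After inserting 1: P = [[1, 3], [2], [4]].
After inserting 6: P = [[1, 3, 6], [2], [4]].
After inserting 5: P = [[1, 3, 5], [2, 6], [4]].

The final insertion tableau P = [[1, 3, 5], [2, 6], [4]] has shape [3, 2, 1].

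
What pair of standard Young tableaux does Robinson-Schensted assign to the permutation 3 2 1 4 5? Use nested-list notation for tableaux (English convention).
Insert each entry of the permutation into P by Schensted row insertion, recording in Q the position of each new cell.

Insert 3: appended to row 1. P = [[3]].
Insert 2: 2 bumps 3 from row 1; 3 starts row 2. P = [[2], [3]].
Insert 1: 1 bumps 2 from row 1; 2 bumps 3 from row 2; 3 starts row 3. P = [[1], [2], [3]].
Insert 4: appended to row 1. P = [[1, 4], [2], [3]].
Insert 5: appended to row 1. P = [[1, 4, 5], [2], [3]].

So P = [[1, 4, 5], [2], [3]], Q = [[1, 4, 5], [2], [3]].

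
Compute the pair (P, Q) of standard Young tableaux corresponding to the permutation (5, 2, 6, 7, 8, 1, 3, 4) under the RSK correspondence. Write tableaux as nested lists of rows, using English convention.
Insert each entry of the permutation into P by Schensted row insertion, recording in Q the position of each new cell.

Insert 5: appended to row 1. P = [[5]], Q = [[1]].
Insert 2: 2 bumps 5 from row 1; 5 starts row 2. P = [[2], [5]], Q = [[1], [2]].
Insert 6: appended to row 1. P = [[2, 6], [5]], Q = [[1, 3], [2]].
Insert 7: appended to row 1. P = [[2, 6, 7], [5]], Q = [[1, 3, 4], [2]].
Insert 8: appended to row 1. P = [[2, 6, 7, 8], [5]], Q = [[1, 3, 4, 5], [2]].
Insert 1: 1 bumps 2 from row 1; 2 bumps 5 from row 2; 5 starts row 3. P = [[1, 6, 7, 8], [2], [5]], Q = [[1, 3, 4, 5], [2], [6]].
Insert 3: 3 bumps 6 from row 1; 6 appends to row 2. P = [[1, 3, 7, 8], [2, 6], [5]], Q = [[1, 3, 4, 5], [2, 7], [6]].
Insert 4: 4 bumps 7 from row 1; 7 appends to row 2. P = [[1, 3, 4, 8], [2, 6, 7], [5]], Q = [[1, 3, 4, 5], [2, 7, 8], [6]].

So P = [[1, 3, 4, 8], [2, 6, 7], [5]], Q = [[1, 3, 4, 5], [2, 7, 8], [6]].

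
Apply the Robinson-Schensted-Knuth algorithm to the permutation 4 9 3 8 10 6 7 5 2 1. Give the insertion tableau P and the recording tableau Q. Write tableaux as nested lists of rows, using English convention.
P = [[1, 5, 7], [2, 6, 10], [3], [4], [8], [9]], Q = [[1, 2, 5], [3, 4, 7], [6], [8], [9], [10]]

Insert each entry of the permutation into P by Schensted row insertion, recording in Q the position of each new cell.

After inserting 4: P = [[4]].
After inserting 9: P = [[4, 9]].
After inserting 3: P = [[3, 9], [4]].
After inserting 8: P = [[3, 8], [4, 9]].
After inserting 10: P = [[3, 8, 10], [4, 9]].
After inserting 6: P = [[3, 6, 10], [4, 8], [9]].
After inserting 7: P = [[3, 6, 7], [4, 8, 10], [9]].
After inserting 5: P = [[3, 5, 7], [4, 6, 10], [8], [9]].
After inserting 2: P = [[2, 5, 7], [3, 6, 10], [4], [8], [9]].
After inserting 1: P = [[1, 5, 7], [2, 6, 10], [3], [4], [8], [9]].

So P = [[1, 5, 7], [2, 6, 10], [3], [4], [8], [9]], Q = [[1, 2, 5], [3, 4, 7], [6], [8], [9], [10]].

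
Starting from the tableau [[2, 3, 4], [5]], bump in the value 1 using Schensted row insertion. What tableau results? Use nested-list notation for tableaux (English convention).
[[1, 3, 4], [2], [5]]

In row 1, 1 replaces 2 (the leftmost entry greater than 1); 2 is bumped to row 2. In row 2, 2 replaces 5 (the leftmost entry greater than 2); 5 is bumped to row 3. 5 starts a new row 3. The new tableau is [[1, 3, 4], [2], [5]].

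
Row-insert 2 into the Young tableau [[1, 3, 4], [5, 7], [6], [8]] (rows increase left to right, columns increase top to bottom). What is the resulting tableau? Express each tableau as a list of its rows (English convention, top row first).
In row 1, 2 replaces 3 (the leftmost entry greater than 2); 3 is bumped to row 2. In row 2, 3 replaces 5 (the leftmost entry greater than 3); 5 is bumped to row 3. In row 3, 5 replaces 6 (the leftmost entry greater than 5); 6 is bumped to row 4. In row 4, 6 replaces 8 (the leftmost entry greater than 6); 8 is bumped to row 5. 8 starts a new row 5. The new tableau is [[1, 2, 4], [3, 7], [5], [6], [8]].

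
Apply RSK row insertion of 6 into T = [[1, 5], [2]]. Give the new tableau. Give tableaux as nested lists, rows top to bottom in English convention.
6 is larger than every entry of row 1, so it is appended to row 1. The new tableau is [[1, 5, 6], [2]].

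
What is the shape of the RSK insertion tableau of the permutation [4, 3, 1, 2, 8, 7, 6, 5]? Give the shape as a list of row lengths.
[3, 2, 2, 1]

Row-insert each entry into an empty tableau.

After inserting 4: P = [[4]].
After inserting 3: P = [[3], [4]].
After inserting 1: P = [[1], [3], [4]].
After inserting 2: P = [[1, 2], [3], [4]].
After inserting 8: P = [[1, 2, 8], [3], [4]].
After inserting 7: P = [[1, 2, 7], [3, 8], [4]].
After inserting 6: P = [[1, 2, 6], [3, 7], [4, 8]].
After inserting 5: P = [[1, 2, 5], [3, 6], [4, 7], [8]].

The final insertion tableau P = [[1, 2, 5], [3, 6], [4, 7], [8]] has shape [3, 2, 2, 1].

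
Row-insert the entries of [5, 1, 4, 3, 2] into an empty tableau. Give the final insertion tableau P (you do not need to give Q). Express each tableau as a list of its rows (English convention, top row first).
P = [[1, 2], [3], [4], [5]]

After inserting 5: P = [[5]].
After inserting 1: P = [[1], [5]].
After inserting 4: P = [[1, 4], [5]].
After inserting 3: P = [[1, 3], [4], [5]].
After inserting 2: P = [[1, 2], [3], [4], [5]].

So P = [[1, 2], [3], [4], [5]].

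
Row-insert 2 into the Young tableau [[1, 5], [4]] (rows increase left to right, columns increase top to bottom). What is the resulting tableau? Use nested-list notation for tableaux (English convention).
[[1, 2], [4, 5]]

In row 1, 2 replaces 5 (the leftmost entry greater than 2); 5 is bumped to row 2. 5 is appended to row 2. The new tableau is [[1, 2], [4, 5]].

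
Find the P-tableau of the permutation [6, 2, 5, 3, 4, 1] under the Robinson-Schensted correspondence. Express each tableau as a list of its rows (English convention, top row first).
P = [[1, 3, 4], [2], [5], [6]]

Insert 6: appended to row 1. P = [[6]].
Insert 2: 2 bumps 6 from row 1; 6 starts row 2. P = [[2], [6]].
Insert 5: appended to row 1. P = [[2, 5], [6]].
Insert 3: 3 bumps 5 from row 1; 5 bumps 6 from row 2; 6 starts row 3. P = [[2, 3], [5], [6]].
Insert 4: appended to row 1. P = [[2, 3, 4], [5], [6]].
Insert 1: 1 bumps 2 from row 1; 2 bumps 5 from row 2; 5 bumps 6 from row 3; 6 starts row 4. P = [[1, 3, 4], [2], [5], [6]].

So P = [[1, 3, 4], [2], [5], [6]].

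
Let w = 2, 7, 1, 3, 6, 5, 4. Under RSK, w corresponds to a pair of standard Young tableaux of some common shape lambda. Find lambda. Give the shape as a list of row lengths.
Row-insert each entry into an empty tableau.

After inserting 2: P = [[2]].
After inserting 7: P = [[2, 7]].
After inserting 1: P = [[1, 7], [2]].
After inserting 3: P = [[1, 3], [2, 7]].
After inserting 6: P = [[1, 3, 6], [2, 7]].
After inserting 5: P = [[1, 3, 5], [2, 6], [7]].
After inserting 4: P = [[1, 3, 4], [2, 5], [6], [7]].

The final insertion tableau P = [[1, 3, 4], [2, 5], [6], [7]] has shape [3, 2, 1, 1].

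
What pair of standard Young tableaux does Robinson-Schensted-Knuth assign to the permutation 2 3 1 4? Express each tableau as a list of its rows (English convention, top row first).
Insert each entry of the permutation into P by Schensted row insertion, recording in Q the position of each new cell.

After inserting 2: P = [[2]].
After inserting 3: P = [[2, 3]].
After inserting 1: P = [[1, 3], [2]].
After inserting 4: P = [[1, 3, 4], [2]].

So P = [[1, 3, 4], [2]], Q = [[1, 2, 4], [3]].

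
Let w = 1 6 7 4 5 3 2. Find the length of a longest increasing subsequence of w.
3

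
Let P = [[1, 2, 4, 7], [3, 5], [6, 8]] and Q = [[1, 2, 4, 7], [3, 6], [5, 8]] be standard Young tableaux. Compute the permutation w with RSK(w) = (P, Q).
1 6 3 8 2 5 7 4

Reverse the RSK construction: for i from n down to 1, find the cell of Q containing i, remove the entry at that cell from P, and reverse-bump it up through P; the value ejected from row 1 is w(i).

Step i=8: Q has 8 at row 3, column 2; remove 8 from row 3 of P and reverse-bump: 8 enters row 2 and ejects 5; 5 enters row 1 and ejects 4. So w(8) = 4. P is now [[1, 2, 5, 7], [3, 8], [6]].
Step i=7: Q has 7 at row 1, column 4; remove that cell from P, ejecting 7. So w(7) = 7. P is now [[1, 2, 5], [3, 8], [6]].
Step i=6: Q has 6 at row 2, column 2; remove 8 from row 2 of P and reverse-bump: 8 enters row 1 and ejects 5. So w(6) = 5. P is now [[1, 2, 8], [3], [6]].
Step i=5: Q has 5 at row 3, column 1; remove 6 from row 3 of P and reverse-bump: 6 enters row 2 and ejects 3; 3 enters row 1 and ejects 2. So w(5) = 2. P is now [[1, 3, 8], [6]].
Step i=4: Q has 4 at row 1, column 3; remove that cell from P, ejecting 8. So w(4) = 8. P is now [[1, 3], [6]].
Step i=3: Q has 3 at row 2, column 1; remove 6 from row 2 of P and reverse-bump: 6 enters row 1 and ejects 3. So w(3) = 3. P is now [[1, 6]].
Step i=2: Q has 2 at row 1, column 2; remove that cell from P, ejecting 6. So w(2) = 6. P is now [[1]].
Step i=1: Q has 1 at row 1, column 1; remove that cell from P, ejecting 1. So w(1) = 1. P is now [].

So w = 1 6 3 8 2 5 7 4.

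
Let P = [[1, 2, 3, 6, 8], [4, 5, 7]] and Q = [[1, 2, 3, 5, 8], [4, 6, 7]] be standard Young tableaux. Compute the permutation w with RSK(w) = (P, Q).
1 4 5 2 7 3 6 8

Reverse the RSK construction: for i from n down to 1, find the cell of Q containing i, remove the entry at that cell from P, and reverse-bump it up through P; the value ejected from row 1 is w(i).

Step i=8: Q has 8 at row 1, column 5; remove that cell from P, ejecting 8. So w(8) = 8. P is now [[1, 2, 3, 6], [4, 5, 7]].
Step i=7: Q has 7 at row 2, column 3; remove 7 from row 2 of P and reverse-bump: 7 enters row 1 and ejects 6. So w(7) = 6. P is now [[1, 2, 3, 7], [4, 5]].
Step i=6: Q has 6 at row 2, column 2; remove 5 from row 2 of P and reverse-bump: 5 enters row 1 and ejects 3. So w(6) = 3. P is now [[1, 2, 5, 7], [4]].
Step i=5: Q has 5 at row 1, column 4; remove that cell from P, ejecting 7. So w(5) = 7. P is now [[1, 2, 5], [4]].
Step i=4: Q has 4 at row 2, column 1; remove 4 from row 2 of P and reverse-bump: 4 enters row 1 and ejects 2. So w(4) = 2. P is now [[1, 4, 5]].
Step i=3: Q has 3 at row 1, column 3; remove that cell from P, ejecting 5. So w(3) = 5. P is now [[1, 4]].
Step i=2: Q has 2 at row 1, column 2; remove that cell from P, ejecting 4. So w(2) = 4. P is now [[1]].
Step i=1: Q has 1 at row 1, column 1; remove that cell from P, ejecting 1. So w(1) = 1. P is now [].

So w = 1 4 5 2 7 3 6 8.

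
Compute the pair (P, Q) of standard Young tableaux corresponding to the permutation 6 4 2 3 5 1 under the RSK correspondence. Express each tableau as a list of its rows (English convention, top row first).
P = [[1, 3, 5], [2], [4], [6]], Q = [[1, 4, 5], [2], [3], [6]]

Insert each entry of the permutation into P by Schensted row insertion, recording in Q the position of each new cell.

Insert 6: appended to row 1. P = [[6]].
Insert 4: 4 bumps 6 from row 1; 6 starts row 2. P = [[4], [6]].
Insert 2: 2 bumps 4 from row 1; 4 bumps 6 from row 2; 6 starts row 3. P = [[2], [4], [6]].
Insert 3: appended to row 1. P = [[2, 3], [4], [6]].
Insert 5: appended to row 1. P = [[2, 3, 5], [4], [6]].
Insert 1: 1 bumps 2 from row 1; 2 bumps 4 from row 2; 4 bumps 6 from row 3; 6 starts row 4. P = [[1, 3, 5], [2], [4], [6]].

So P = [[1, 3, 5], [2], [4], [6]], Q = [[1, 4, 5], [2], [3], [6]].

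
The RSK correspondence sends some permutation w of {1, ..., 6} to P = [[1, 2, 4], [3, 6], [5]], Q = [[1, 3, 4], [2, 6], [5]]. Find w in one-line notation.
5 1 3 6 2 4

Reverse RSK: for i = n, n-1, ..., 1, locate i in Q, remove the corresponding corner cell from P, and reverse-bump its entry up through P; the value ejected from row 1 is w(i).

So w = 5 1 3 6 2 4.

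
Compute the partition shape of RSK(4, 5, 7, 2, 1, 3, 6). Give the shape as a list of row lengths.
RSK row insertion gives P = [[1, 3, 6], [2, 5, 7], [4]], which has shape [3, 3, 1].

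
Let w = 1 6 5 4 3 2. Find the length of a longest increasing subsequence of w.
2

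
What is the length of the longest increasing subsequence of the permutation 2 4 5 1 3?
3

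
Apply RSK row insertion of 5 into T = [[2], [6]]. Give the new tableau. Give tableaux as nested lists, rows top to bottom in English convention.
5 is larger than every entry of row 1, so it is appended to row 1. The new tableau is [[2, 5], [6]].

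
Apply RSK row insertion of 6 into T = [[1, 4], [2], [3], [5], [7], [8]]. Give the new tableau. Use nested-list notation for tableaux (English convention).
[[1, 4, 6], [2], [3], [5], [7], [8]]

6 is larger than every entry of row 1, so it is appended to row 1. The new tableau is [[1, 4, 6], [2], [3], [5], [7], [8]].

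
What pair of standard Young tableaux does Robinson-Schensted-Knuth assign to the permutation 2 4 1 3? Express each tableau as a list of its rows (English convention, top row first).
Insert each entry of the permutation into P by Schensted row insertion, recording in Q the position of each new cell.

Insert 2: appended to row 1. P = [[2]].
Insert 4: appended to row 1. P = [[2, 4]].
Insert 1: 1 bumps 2 from row 1; 2 starts row 2. P = [[1, 4], [2]].
Insert 3: 3 bumps 4 from row 1; 4 appends to row 2. P = [[1, 3], [2, 4]].

So P = [[1, 3], [2, 4]], Q = [[1, 2], [3, 4]].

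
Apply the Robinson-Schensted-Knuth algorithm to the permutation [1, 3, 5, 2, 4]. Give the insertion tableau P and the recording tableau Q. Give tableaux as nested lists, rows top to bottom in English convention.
Insert each entry of the permutation into P by Schensted row insertion, recording in Q the position of each new cell.

Insert 1: appended to row 1. P = [[1]].
Insert 3: appended to row 1. P = [[1, 3]].
Insert 5: appended to row 1. P = [[1, 3, 5]].
Insert 2: 2 bumps 3 from row 1; 3 starts row 2. P = [[1, 2, 5], [3]].
Insert 4: 4 bumps 5 from row 1; 5 appends to row 2. P = [[1, 2, 4], [3, 5]].

So P = [[1, 2, 4], [3, 5]], Q = [[1, 2, 3], [4, 5]].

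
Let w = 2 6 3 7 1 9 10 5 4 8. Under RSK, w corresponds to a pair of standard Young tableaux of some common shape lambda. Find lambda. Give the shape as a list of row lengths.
Row-insert each entry into an empty tableau.

After inserting 2: P = [[2]].
After inserting 6: P = [[2, 6]].
After inserting 3: P = [[2, 3], [6]].
After inserting 7: P = [[2, 3, 7], [6]].
After inserting 1: P = [[1, 3, 7], [2], [6]].
After inserting 9: P = [[1, 3, 7, 9], [2], [6]].
After inserting 10: P = [[1, 3, 7, 9, 10], [2], [6]].
After inserting 5: P = [[1, 3, 5, 9, 10], [2, 7], [6]].
After inserting 4: P = [[1, 3, 4, 9, 10], [2, 5], [6, 7]].
After inserting 8: P = [[1, 3, 4, 8, 10], [2, 5, 9], [6, 7]].

The final insertion tableau P = [[1, 3, 4, 8, 10], [2, 5, 9], [6, 7]] has shape [5, 3, 2].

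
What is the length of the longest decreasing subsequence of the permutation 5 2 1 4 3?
3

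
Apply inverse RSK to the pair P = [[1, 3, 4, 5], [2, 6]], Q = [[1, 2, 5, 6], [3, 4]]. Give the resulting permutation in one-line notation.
Reverse the RSK construction: for i from n down to 1, find the cell of Q containing i, remove the entry at that cell from P, and reverse-bump it up through P; the value ejected from row 1 is w(i).

Step i=6: Q has 6 at row 1, column 4; remove that cell from P, ejecting 5. So w(6) = 5. P is now [[1, 3, 4], [2, 6]].
Step i=5: Q has 5 at row 1, column 3; remove that cell from P, ejecting 4. So w(5) = 4. P is now [[1, 3], [2, 6]].
Step i=4: Q has 4 at row 2, column 2; remove 6 from row 2 of P and reverse-bump: 6 enters row 1 and ejects 3. So w(4) = 3. P is now [[1, 6], [2]].
Step i=3: Q has 3 at row 2, column 1; remove 2 from row 2 of P and reverse-bump: 2 enters row 1 and ejects 1. So w(3) = 1. P is now [[2, 6]].
Step i=2: Q has 2 at row 1, column 2; remove that cell from P, ejecting 6. So w(2) = 6. P is now [[2]].
Step i=1: Q has 1 at row 1, column 1; remove that cell from P, ejecting 2. So w(1) = 2. P is now [].

So w = 2 6 1 3 4 5.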